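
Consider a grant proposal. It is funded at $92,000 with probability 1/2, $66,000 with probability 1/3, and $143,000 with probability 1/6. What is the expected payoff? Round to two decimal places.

EV = 1/2 × 92000 + 1/3 × 66000 + 1/6 × 143000 = 46000 + 22000 + 23833.3333 = 91833.3333

$91,833.33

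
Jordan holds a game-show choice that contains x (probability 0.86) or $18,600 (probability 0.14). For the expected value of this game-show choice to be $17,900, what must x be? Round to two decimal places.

x = $17,786.05

0.86·x + 0.14·18600 = 17900
0.86·x = 17900 − 2604 = 15296
x = 15296 / 0.86 = 17786.0465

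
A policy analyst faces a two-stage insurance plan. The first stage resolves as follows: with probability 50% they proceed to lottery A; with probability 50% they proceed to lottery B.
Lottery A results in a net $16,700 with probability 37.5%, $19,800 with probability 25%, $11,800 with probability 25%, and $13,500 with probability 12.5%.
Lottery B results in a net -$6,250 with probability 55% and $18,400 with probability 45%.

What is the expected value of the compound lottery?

$10,346.25

EV(A) = 0.375 × 16700 + 0.25 × 19800 + 0.25 × 11800 + 0.125 × 13500 = 6262.5 + 4950 + 2950 + 1687.5 = 15850
EV(B) = 0.55 × (-6250) + 0.45 × 18400 = -3437.5 + 8280 = 4842.5
Overall = 0.5 × 15850 + 0.5 × 4842.5 = 7925 + 2421.25 = 10346.25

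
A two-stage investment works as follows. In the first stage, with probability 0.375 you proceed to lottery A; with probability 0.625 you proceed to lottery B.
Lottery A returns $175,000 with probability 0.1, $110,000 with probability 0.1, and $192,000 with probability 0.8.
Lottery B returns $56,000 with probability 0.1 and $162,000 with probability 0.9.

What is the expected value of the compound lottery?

$162,912.50

EV(A) = 0.1 × 175000 + 0.1 × 110000 + 0.8 × 192000 = 17500 + 11000 + 153600 = 182100
EV(B) = 0.1 × 56000 + 0.9 × 162000 = 5600 + 145800 = 151400
Overall = 0.375 × 182100 + 0.625 × 151400 = 68287.5 + 94625 = 162912.5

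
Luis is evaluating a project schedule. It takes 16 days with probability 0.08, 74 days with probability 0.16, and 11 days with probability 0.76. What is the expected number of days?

EV = 0.08 × 16 + 0.16 × 74 + 0.76 × 11 = 1.28 + 11.84 + 8.36 = 21.48

21.48 days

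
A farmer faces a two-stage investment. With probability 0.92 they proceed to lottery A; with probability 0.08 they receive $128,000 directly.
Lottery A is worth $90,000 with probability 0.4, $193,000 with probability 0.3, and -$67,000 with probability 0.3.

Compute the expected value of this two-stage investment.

EV(A) = 0.4 × 90000 + 0.3 × 193000 + 0.3 × (-67000) = 36000 + 57900 − 20100 = 73800
Branch B: 128000 (certain)
Overall = 0.92 × 73800 + 0.08 × 128000 = 67896 + 10240 = 78136

$78,136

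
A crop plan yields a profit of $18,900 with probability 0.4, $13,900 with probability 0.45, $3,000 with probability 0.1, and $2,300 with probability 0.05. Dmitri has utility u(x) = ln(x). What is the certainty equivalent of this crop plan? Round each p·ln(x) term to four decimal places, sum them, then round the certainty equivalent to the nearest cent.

E[u] = 0.4·ln(18900) + 0.45·ln(13900) + 0.1·ln(3000) + 0.05·ln(2300) = 3.9388 + 4.2928 + 0.8006 + 0.3870 = 9.4192
CE = e^9.4192 ≈ 12322.72

$12,322.72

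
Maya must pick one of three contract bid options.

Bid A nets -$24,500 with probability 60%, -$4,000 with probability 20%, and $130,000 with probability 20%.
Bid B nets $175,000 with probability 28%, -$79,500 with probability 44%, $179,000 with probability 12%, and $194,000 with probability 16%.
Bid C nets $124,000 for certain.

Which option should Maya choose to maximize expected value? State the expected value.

Bid C ($124,000)

Bid A = 0.6 × (-24500) + 0.2 × (-4000) + 0.2 × 130000 = -14700 − 800 + 26000 = 10500
Bid B = 0.28 × 175000 + 0.44 × (-79500) + 0.12 × 179000 + 0.16 × 194000 = 49000 − 34980 + 21480 + 31040 = 66540
Bid C: 124000 (certain)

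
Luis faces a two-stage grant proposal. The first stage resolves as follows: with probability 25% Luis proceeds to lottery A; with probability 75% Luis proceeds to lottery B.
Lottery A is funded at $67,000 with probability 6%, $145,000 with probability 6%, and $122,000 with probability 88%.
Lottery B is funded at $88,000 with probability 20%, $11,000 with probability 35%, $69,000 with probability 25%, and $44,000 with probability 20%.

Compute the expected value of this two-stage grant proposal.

$65,645

EV(A) = 0.06 × 67000 + 0.06 × 145000 + 0.88 × 122000 = 4020 + 8700 + 107360 = 120080
EV(B) = 0.2 × 88000 + 0.35 × 11000 + 0.25 × 69000 + 0.2 × 44000 = 17600 + 3850 + 17250 + 8800 = 47500
Overall = 0.25 × 120080 + 0.75 × 47500 = 30020 + 35625 = 65645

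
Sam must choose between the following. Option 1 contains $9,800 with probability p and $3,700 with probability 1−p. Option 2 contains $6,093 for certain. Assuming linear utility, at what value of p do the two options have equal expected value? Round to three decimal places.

p = 0.392

p·9800 + (1−p)·3700 = 6093
6100p + 3700 = 6093
p = (6093 − 3700) / 6100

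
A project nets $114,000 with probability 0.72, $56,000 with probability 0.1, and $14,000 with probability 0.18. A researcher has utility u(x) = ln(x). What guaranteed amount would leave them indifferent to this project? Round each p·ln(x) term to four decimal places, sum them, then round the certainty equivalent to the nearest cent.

$72,787.54

E[u] = 0.72·ln(114000) + 0.1·ln(56000) + 0.18·ln(14000) = 8.3836 + 1.0933 + 1.7184 = 11.1953
CE = e^11.1953 ≈ 72787.54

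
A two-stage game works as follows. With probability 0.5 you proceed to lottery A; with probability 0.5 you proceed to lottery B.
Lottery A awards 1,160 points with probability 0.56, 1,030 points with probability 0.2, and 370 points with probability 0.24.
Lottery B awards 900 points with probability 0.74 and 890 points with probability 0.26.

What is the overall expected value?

920.9 points

EV(A) = 0.56 × 1160 + 0.2 × 1030 + 0.24 × 370 = 649.6 + 206 + 88.8 = 944.4
EV(B) = 0.74 × 900 + 0.26 × 890 = 666 + 231.4 = 897.4
Overall = 0.5 × 944.4 + 0.5 × 897.4 = 472.2 + 448.7 = 920.9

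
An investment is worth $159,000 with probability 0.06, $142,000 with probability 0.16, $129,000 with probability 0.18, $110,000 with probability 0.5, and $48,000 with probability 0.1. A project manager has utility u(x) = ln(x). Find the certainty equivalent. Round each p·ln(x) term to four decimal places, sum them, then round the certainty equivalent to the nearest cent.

E[u] = 0.06·ln(159000) + 0.16·ln(142000) + 0.18·ln(129000) + 0.5·ln(110000) + 0.1·ln(48000) = 0.7186 + 1.8982 + 2.1182 + 5.8041 + 1.0779 = 11.6170
CE = e^11.6170 ≈ 110968.32

$110,968.32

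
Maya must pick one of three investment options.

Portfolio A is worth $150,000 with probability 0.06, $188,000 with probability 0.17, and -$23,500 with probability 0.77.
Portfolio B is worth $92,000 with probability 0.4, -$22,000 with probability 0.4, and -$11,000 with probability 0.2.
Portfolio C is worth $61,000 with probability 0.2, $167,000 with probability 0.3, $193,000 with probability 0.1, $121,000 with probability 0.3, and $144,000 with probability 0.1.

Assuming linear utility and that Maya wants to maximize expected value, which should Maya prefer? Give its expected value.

Portfolio C ($132,300)

Portfolio A = 0.06 × 150000 + 0.17 × 188000 + 0.77 × (-23500) = 9000 + 31960 − 18095 = 22865
Portfolio B = 0.4 × 92000 + 0.4 × (-22000) + 0.2 × (-11000) = 36800 − 8800 − 2200 = 25800
Portfolio C = 0.2 × 61000 + 0.3 × 167000 + 0.1 × 193000 + 0.3 × 121000 + 0.1 × 144000 = 12200 + 50100 + 19300 + 36300 + 14400 = 132300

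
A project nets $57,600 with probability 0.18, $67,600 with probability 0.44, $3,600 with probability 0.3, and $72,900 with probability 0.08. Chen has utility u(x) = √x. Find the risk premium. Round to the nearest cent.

E[u] = 0.18·√57600 + 0.44·√67600 + 0.3·√3600 + 0.08·√72900 = 0.18·240 + 0.44·260 + 0.3·60 + 0.08·270 = 197.2
CE = (197.2)² = 38887.84
Risk premium = EV − CE = 47024 − 38887.84 = 8136.16

$8,136.16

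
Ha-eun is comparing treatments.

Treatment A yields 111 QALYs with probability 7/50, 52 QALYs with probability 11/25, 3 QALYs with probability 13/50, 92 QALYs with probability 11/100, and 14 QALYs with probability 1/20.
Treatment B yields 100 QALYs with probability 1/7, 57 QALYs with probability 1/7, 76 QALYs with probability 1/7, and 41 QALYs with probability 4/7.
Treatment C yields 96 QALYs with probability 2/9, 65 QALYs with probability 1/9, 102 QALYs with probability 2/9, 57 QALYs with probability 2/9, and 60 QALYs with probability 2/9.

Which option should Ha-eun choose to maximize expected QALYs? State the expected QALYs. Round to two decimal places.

Treatment A = 7/50 × 111 + 11/25 × 52 + 13/50 × 3 + 11/100 × 92 + 1/20 × 14 = 15.54 + 22.88 + 0.78 + 10.12 + 0.7 = 50.02
Treatment B = 1/7 × 100 + 1/7 × 57 + 1/7 × 76 + 4/7 × 41 = 14.2857 + 8.1429 + 10.8571 + 23.4286 = 56.7143
Treatment C = 2/9 × 96 + 1/9 × 65 + 2/9 × 102 + 2/9 × 57 + 2/9 × 60 = 21.3333 + 7.2222 + 22.6667 + 12.6667 + 13.3333 = 77.2222

Treatment C (77.22 QALYs)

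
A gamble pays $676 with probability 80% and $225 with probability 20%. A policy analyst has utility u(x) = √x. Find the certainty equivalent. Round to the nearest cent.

E[u] = 0.8·√676 + 0.2·√225 = 0.8·26 + 0.2·15 = 23.8
CE = (23.8)² = 566.44

$566.44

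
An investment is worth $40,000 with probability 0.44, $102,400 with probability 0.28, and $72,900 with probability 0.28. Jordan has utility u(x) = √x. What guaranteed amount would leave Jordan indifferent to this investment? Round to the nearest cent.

$64,110.24

E[u] = 0.44·√40000 + 0.28·√102400 + 0.28·√72900 = 0.44·200 + 0.28·320 + 0.28·270 = 253.2
CE = (253.2)² = 64110.24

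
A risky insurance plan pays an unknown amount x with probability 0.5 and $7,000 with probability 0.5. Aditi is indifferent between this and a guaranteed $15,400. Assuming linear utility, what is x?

x = $23,800

0.5·x + 0.5·7000 = 15400
0.5·x = 15400 − 3500 = 11900
x = 11900 / 0.5 = 23800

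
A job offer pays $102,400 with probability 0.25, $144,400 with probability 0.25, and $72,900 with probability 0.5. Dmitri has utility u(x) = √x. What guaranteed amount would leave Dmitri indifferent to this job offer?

E[u] = 0.25·√102400 + 0.25·√144400 + 0.5·√72900 = 0.25·320 + 0.25·380 + 0.5·270 = 310
CE = (310)² = 96100

$96,100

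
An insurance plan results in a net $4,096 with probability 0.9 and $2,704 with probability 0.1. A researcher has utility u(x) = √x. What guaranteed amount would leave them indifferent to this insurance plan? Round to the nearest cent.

$3,943.84

E[u] = 0.9·√4096 + 0.1·√2704 = 0.9·64 + 0.1·52 = 62.8
CE = (62.8)² = 3943.84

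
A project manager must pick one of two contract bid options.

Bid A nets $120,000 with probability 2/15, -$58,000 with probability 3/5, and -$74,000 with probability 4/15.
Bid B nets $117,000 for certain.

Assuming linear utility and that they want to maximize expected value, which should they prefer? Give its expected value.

Bid B ($117,000)

Bid A = 2/15 × 120000 + 3/5 × (-58000) + 4/15 × (-74000) = 16000 − 34800 − 19733.3333 = -38533.3333
Bid B: 117000 (certain)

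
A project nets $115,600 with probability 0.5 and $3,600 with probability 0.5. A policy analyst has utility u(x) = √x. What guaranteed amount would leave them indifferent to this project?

$40,000

E[u] = 0.5·√115600 + 0.5·√3600 = 0.5·340 + 0.5·60 = 200
CE = (200)² = 40000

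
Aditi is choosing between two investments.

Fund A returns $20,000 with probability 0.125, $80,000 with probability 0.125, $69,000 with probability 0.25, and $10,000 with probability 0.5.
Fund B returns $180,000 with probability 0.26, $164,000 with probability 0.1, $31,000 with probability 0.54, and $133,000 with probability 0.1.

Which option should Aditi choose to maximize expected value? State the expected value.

Fund B ($93,240)

Fund A = 0.125 × 20000 + 0.125 × 80000 + 0.25 × 69000 + 0.5 × 10000 = 2500 + 10000 + 17250 + 5000 = 34750
Fund B = 0.26 × 180000 + 0.1 × 164000 + 0.54 × 31000 + 0.1 × 133000 = 46800 + 16400 + 16740 + 13300 = 93240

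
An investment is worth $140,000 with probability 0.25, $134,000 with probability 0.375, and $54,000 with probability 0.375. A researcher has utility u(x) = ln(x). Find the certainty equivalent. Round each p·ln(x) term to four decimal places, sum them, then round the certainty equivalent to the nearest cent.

E[u] = 0.25·ln(140000) + 0.375·ln(134000) + 0.375·ln(54000) = 2.9623 + 4.4271 + 4.0863 = 11.4757
CE = e^11.4757 ≈ 96345.89

$96,345.89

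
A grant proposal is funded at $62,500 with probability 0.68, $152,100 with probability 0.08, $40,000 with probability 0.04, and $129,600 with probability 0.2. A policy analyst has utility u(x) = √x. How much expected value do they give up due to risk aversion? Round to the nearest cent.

$3,114.56

E[u] = 0.68·√62500 + 0.08·√152100 + 0.04·√40000 + 0.2·√129600 = 0.68·250 + 0.08·390 + 0.04·200 + 0.2·360 = 281.2
CE = (281.2)² = 79073.44
Risk premium = EV − CE = 82188 − 79073.44 = 3114.56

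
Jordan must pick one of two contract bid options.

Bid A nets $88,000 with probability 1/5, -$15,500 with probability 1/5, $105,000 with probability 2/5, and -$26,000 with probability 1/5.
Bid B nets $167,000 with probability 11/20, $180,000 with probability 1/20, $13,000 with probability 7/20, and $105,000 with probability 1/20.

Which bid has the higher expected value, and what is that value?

Bid A = 1/5 × 88000 + 1/5 × (-15500) + 2/5 × 105000 + 1/5 × (-26000) = 17600 − 3100 + 42000 − 5200 = 51300
Bid B = 11/20 × 167000 + 1/20 × 180000 + 7/20 × 13000 + 1/20 × 105000 = 91850 + 9000 + 4550 + 5250 = 110650

Bid B ($110,650)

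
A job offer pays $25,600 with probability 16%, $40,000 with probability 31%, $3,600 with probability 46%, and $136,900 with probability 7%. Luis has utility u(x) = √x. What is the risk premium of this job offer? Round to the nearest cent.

E[u] = 0.16·√25600 + 0.31·√40000 + 0.46·√3600 + 0.07·√136900 = 0.16·160 + 0.31·200 + 0.46·60 + 0.07·370 = 141.1
CE = (141.1)² = 19909.21
Risk premium = EV − CE = 27735 − 19909.21 = 7825.79

$7,825.79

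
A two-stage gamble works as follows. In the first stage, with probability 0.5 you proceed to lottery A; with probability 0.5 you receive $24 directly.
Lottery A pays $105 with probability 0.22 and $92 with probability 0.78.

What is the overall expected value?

EV(A) = 0.22 × 105 + 0.78 × 92 = 23.1 + 71.76 = 94.86
Branch B: 24 (certain)
Overall = 0.5 × 94.86 + 0.5 × 24 = 47.43 + 12 = 59.43

$59.43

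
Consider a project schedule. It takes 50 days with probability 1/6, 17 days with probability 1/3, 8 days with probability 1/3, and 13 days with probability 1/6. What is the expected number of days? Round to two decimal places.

18.83 days

EV = 1/6 × 50 + 1/3 × 17 + 1/3 × 8 + 1/6 × 13 = 8.3333 + 5.6667 + 2.6667 + 2.1667 = 18.8333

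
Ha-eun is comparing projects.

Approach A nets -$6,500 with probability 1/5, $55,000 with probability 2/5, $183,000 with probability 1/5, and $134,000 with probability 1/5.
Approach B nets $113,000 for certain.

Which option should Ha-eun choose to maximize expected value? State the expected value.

Approach A = 1/5 × (-6500) + 2/5 × 55000 + 1/5 × 183000 + 1/5 × 134000 = -1300 + 22000 + 36600 + 26800 = 84100
Approach B: 113000 (certain)

Approach B ($113,000)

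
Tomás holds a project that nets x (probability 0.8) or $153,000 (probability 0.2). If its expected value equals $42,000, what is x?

0.8·x + 0.2·153000 = 42000
0.8·x = 42000 − 30600 = 11400
x = 11400 / 0.8 = 14250

x = $14,250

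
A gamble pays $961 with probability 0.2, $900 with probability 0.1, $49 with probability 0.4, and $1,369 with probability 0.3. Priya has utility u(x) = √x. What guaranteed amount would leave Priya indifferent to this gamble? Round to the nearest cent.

E[u] = 0.2·√961 + 0.1·√900 + 0.4·√49 + 0.3·√1369 = 0.2·31 + 0.1·30 + 0.4·7 + 0.3·37 = 23.1
CE = (23.1)² = 533.61

$533.61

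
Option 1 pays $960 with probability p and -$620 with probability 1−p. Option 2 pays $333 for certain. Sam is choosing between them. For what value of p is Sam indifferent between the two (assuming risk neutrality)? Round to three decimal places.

p·960 + (1−p)·(-620) = 333
1580p − 620 = 333
p = (333 + 620) / 1580

p = 0.603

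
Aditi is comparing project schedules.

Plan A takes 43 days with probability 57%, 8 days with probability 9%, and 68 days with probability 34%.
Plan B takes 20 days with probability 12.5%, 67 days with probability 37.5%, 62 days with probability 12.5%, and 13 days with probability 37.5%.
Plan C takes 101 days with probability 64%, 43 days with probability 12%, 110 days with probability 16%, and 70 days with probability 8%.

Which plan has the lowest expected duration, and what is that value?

Plan B (40.25 days)

Plan A = 0.57 × 43 + 0.09 × 8 + 0.34 × 68 = 24.51 + 0.72 + 23.12 = 48.35
Plan B = 0.125 × 20 + 0.375 × 67 + 0.125 × 62 + 0.375 × 13 = 2.5 + 25.125 + 7.75 + 4.875 = 40.25
Plan C = 0.64 × 101 + 0.12 × 43 + 0.16 × 110 + 0.08 × 70 = 64.64 + 5.16 + 17.6 + 5.6 = 93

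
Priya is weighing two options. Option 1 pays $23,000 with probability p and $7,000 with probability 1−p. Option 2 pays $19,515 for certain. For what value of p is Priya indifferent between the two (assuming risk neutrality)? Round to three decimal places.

p = 0.782

p·23000 + (1−p)·7000 = 19515
16000p + 7000 = 19515
p = (19515 − 7000) / 16000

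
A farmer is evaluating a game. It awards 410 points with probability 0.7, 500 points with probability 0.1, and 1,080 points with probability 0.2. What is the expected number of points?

553 points

EV = 0.7 × 410 + 0.1 × 500 + 0.2 × 1080 = 287 + 50 + 216 = 553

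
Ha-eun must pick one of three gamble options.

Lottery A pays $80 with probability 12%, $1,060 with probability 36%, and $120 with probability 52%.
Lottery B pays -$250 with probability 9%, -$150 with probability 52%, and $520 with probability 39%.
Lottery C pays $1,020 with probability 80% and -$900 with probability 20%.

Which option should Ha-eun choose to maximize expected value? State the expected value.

Lottery A = 0.12 × 80 + 0.36 × 1060 + 0.52 × 120 = 9.6 + 381.6 + 62.4 = 453.6
Lottery B = 0.09 × (-250) + 0.52 × (-150) + 0.39 × 520 = -22.5 − 78 + 202.8 = 102.3
Lottery C = 0.8 × 1020 + 0.2 × (-900) = 816 − 180 = 636

Lottery C ($636)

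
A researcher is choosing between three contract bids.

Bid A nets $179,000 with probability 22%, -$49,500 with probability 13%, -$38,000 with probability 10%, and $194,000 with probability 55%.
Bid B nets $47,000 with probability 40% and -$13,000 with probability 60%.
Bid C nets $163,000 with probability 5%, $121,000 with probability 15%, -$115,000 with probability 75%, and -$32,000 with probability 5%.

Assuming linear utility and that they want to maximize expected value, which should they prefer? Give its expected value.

Bid A ($135,845)

Bid A = 0.22 × 179000 + 0.13 × (-49500) + 0.1 × (-38000) + 0.55 × 194000 = 39380 − 6435 − 3800 + 106700 = 135845
Bid B = 0.4 × 47000 + 0.6 × (-13000) = 18800 − 7800 = 11000
Bid C = 0.05 × 163000 + 0.15 × 121000 + 0.75 × (-115000) + 0.05 × (-32000) = 8150 + 18150 − 86250 − 1600 = -61550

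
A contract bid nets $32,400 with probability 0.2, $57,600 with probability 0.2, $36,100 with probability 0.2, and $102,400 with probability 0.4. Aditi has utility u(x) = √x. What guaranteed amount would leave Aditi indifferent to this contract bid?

E[u] = 0.2·√32400 + 0.2·√57600 + 0.2·√36100 + 0.4·√102400 = 0.2·180 + 0.2·240 + 0.2·190 + 0.4·320 = 250
CE = (250)² = 62500

$62,500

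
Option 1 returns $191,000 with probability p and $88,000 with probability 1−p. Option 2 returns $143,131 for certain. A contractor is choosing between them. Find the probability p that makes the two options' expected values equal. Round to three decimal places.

p·191000 + (1−p)·88000 = 143131
103000p + 88000 = 143131
p = (143131 − 88000) / 103000

p = 0.535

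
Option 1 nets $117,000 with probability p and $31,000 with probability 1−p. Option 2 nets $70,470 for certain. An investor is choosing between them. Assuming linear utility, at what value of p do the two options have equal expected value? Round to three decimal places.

p = 0.459

p·117000 + (1−p)·31000 = 70470
86000p + 31000 = 70470
p = (70470 − 31000) / 86000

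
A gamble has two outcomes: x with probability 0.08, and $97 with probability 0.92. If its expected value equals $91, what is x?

0.08·x + 0.92·97 = 91
0.08·x = 91 − 89.24 = 1.76
x = 1.76 / 0.08 = 22

x = $22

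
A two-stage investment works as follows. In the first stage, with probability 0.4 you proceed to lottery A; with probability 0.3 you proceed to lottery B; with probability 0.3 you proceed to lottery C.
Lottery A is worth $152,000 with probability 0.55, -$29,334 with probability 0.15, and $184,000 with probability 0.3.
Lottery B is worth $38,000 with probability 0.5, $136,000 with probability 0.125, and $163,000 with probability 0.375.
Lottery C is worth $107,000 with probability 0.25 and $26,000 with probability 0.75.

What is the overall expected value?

EV(A) = 0.55 × 152000 + 0.15 × (-29334) + 0.3 × 184000 = 83600 − 4400.1 + 55200 = 134399.9
EV(B) = 0.5 × 38000 + 0.125 × 136000 + 0.375 × 163000 = 19000 + 17000 + 61125 = 97125
EV(C) = 0.25 × 107000 + 0.75 × 26000 = 26750 + 19500 = 46250
Overall = 0.4 × 134399.9 + 0.3 × 97125 + 0.3 × 46250 = 53759.96 + 29137.5 + 13875 = 96772.46

$96,772.46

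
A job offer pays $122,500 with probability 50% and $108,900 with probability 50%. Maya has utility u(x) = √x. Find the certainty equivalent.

E[u] = 0.5·√122500 + 0.5·√108900 = 0.5·350 + 0.5·330 = 340
CE = (340)² = 115600

$115,600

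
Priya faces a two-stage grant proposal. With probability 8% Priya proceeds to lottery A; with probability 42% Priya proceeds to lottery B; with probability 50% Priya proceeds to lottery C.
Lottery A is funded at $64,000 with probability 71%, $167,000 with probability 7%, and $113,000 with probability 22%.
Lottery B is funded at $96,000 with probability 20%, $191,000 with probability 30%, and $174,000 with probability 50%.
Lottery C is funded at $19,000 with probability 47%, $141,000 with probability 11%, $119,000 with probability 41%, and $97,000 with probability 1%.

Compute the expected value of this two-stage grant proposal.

$112,329.20

EV(A) = 0.71 × 64000 + 0.07 × 167000 + 0.22 × 113000 = 45440 + 11690 + 24860 = 81990
EV(B) = 0.2 × 96000 + 0.3 × 191000 + 0.5 × 174000 = 19200 + 57300 + 87000 = 163500
EV(C) = 0.47 × 19000 + 0.11 × 141000 + 0.41 × 119000 + 0.01 × 97000 = 8930 + 15510 + 48790 + 970 = 74200
Overall = 0.08 × 81990 + 0.42 × 163500 + 0.5 × 74200 = 6559.2 + 68670 + 37100 = 112329.2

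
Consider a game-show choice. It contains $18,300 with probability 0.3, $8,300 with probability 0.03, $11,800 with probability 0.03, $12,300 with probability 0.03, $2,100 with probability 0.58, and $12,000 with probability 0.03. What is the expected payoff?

EV = 0.3 × 18300 + 0.03 × 8300 + 0.03 × 11800 + 0.03 × 12300 + 0.58 × 2100 + 0.03 × 12000 = 5490 + 249 + 354 + 369 + 1218 + 360 = 8040

$8,040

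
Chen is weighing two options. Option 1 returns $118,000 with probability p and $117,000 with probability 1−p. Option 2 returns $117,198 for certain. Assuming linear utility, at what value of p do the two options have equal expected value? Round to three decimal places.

p = 0.198

p·118000 + (1−p)·117000 = 117198
1000p + 117000 = 117198
p = (117198 − 117000) / 1000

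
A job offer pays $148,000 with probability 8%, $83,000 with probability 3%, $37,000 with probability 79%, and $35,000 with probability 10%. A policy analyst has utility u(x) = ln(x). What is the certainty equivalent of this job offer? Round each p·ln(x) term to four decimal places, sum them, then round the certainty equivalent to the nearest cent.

$42,120.93

E[u] = 0.08·ln(148000) + 0.03·ln(83000) + 0.79·ln(37000) + 0.1·ln(35000) = 0.9524 + 0.3398 + 8.3098 + 1.0463 = 10.6483
CE = e^10.6483 ≈ 42120.93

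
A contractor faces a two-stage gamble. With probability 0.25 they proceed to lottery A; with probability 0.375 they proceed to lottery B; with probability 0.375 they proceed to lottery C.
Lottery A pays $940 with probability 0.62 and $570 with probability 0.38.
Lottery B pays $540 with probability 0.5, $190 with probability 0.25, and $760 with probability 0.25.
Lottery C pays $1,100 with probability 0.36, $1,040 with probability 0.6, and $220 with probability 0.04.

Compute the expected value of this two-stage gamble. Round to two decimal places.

EV(A) = 0.62 × 940 + 0.38 × 570 = 582.8 + 216.6 = 799.4
EV(B) = 0.5 × 540 + 0.25 × 190 + 0.25 × 760 = 270 + 47.5 + 190 = 507.5
EV(C) = 0.36 × 1100 + 0.6 × 1040 + 0.04 × 220 = 396 + 624 + 8.8 = 1028.8
Overall = 0.25 × 799.4 + 0.375 × 507.5 + 0.375 × 1028.8 = 199.85 + 190.3125 + 385.8 = 775.9625

$775.96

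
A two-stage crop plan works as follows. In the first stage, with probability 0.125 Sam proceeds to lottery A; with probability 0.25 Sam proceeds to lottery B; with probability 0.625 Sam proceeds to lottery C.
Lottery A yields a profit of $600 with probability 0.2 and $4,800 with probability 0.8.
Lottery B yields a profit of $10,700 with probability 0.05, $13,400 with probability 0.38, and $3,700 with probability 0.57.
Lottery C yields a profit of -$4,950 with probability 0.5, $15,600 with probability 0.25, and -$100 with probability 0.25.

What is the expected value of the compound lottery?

$3,304

EV(A) = 0.2 × 600 + 0.8 × 4800 = 120 + 3840 = 3960
EV(B) = 0.05 × 10700 + 0.38 × 13400 + 0.57 × 3700 = 535 + 5092 + 2109 = 7736
EV(C) = 0.5 × (-4950) + 0.25 × 15600 + 0.25 × (-100) = -2475 + 3900 − 25 = 1400
Overall = 0.125 × 3960 + 0.25 × 7736 + 0.625 × 1400 = 495 + 1934 + 875 = 3304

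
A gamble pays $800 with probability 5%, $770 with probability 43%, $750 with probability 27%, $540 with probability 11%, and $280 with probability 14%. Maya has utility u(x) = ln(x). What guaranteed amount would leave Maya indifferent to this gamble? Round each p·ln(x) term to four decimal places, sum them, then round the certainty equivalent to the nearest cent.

$639.38

E[u] = 0.05·ln(800) + 0.43·ln(770) + 0.27·ln(750) + 0.11·ln(540) + 0.14·ln(280) = 0.3342 + 2.8579 + 1.7874 + 0.6921 + 0.7889 = 6.4605
CE = e^6.4605 ≈ 639.38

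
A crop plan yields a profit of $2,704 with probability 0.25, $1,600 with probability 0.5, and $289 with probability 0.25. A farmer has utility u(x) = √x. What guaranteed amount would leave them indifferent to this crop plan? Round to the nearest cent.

$1,387.56

E[u] = 0.25·√2704 + 0.5·√1600 + 0.25·√289 = 0.25·52 + 0.5·40 + 0.25·17 = 37.25
CE = (37.25)² = 1387.5625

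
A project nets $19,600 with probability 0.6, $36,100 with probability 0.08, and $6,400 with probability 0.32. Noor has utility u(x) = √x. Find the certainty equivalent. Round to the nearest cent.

E[u] = 0.6·√19600 + 0.08·√36100 + 0.32·√6400 = 0.6·140 + 0.08·190 + 0.32·80 = 124.8
CE = (124.8)² = 15575.04

$15,575.04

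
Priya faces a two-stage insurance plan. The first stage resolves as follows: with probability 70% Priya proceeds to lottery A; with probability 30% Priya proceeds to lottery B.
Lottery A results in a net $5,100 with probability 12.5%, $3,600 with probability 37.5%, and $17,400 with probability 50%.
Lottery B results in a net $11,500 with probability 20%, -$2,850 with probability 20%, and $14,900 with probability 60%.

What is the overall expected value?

EV(A) = 0.125 × 5100 + 0.375 × 3600 + 0.5 × 17400 = 637.5 + 1350 + 8700 = 10687.5
EV(B) = 0.2 × 11500 + 0.2 × (-2850) + 0.6 × 14900 = 2300 − 570 + 8940 = 10670
Overall = 0.7 × 10687.5 + 0.3 × 10670 = 7481.25 + 3201 = 10682.25

$10,682.25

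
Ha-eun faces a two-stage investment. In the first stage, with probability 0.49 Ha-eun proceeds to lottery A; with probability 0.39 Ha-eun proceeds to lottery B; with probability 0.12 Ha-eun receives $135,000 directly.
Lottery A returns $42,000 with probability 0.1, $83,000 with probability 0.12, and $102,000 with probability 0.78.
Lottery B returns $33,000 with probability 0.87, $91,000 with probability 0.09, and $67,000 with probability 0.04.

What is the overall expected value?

EV(A) = 0.1 × 42000 + 0.12 × 83000 + 0.78 × 102000 = 4200 + 9960 + 79560 = 93720
EV(B) = 0.87 × 33000 + 0.09 × 91000 + 0.04 × 67000 = 28710 + 8190 + 2680 = 39580
Branch C: 135000 (certain)
Overall = 0.49 × 93720 + 0.39 × 39580 + 0.12 × 135000 = 45922.8 + 15436.2 + 16200 = 77559

$77,559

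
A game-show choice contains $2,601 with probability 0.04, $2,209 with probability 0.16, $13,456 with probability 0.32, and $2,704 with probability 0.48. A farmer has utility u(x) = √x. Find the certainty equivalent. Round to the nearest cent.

E[u] = 0.04·√2601 + 0.16·√2209 + 0.32·√13456 + 0.48·√2704 = 0.04·51 + 0.16·47 + 0.32·116 + 0.48·52 = 71.64
CE = (71.64)² = 5132.2896

$5,132.29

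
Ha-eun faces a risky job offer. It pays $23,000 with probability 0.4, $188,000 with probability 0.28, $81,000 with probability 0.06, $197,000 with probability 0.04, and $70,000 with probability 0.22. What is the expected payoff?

$89,980

EV = 0.4 × 23000 + 0.28 × 188000 + 0.06 × 81000 + 0.04 × 197000 + 0.22 × 70000 = 9200 + 52640 + 4860 + 7880 + 15400 = 89980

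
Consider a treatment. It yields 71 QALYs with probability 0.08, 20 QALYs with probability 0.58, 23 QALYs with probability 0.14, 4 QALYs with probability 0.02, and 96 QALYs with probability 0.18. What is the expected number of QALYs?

EV = 0.08 × 71 + 0.58 × 20 + 0.14 × 23 + 0.02 × 4 + 0.18 × 96 = 5.68 + 11.6 + 3.22 + 0.08 + 17.28 = 37.86

37.86 QALYs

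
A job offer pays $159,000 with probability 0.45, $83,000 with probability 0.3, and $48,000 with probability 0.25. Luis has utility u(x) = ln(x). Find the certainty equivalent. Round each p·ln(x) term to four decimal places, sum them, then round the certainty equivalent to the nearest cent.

E[u] = 0.45·ln(159000) + 0.3·ln(83000) + 0.25·ln(48000) = 5.3895 + 3.3980 + 2.6947 = 11.4822
CE = e^11.4822 ≈ 96974.18

$96,974.18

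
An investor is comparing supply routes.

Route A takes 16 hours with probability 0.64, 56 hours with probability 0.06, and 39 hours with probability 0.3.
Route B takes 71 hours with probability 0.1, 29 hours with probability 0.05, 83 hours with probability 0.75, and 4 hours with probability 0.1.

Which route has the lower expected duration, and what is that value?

Route A = 0.64 × 16 + 0.06 × 56 + 0.3 × 39 = 10.24 + 3.36 + 11.7 = 25.3
Route B = 0.1 × 71 + 0.05 × 29 + 0.75 × 83 + 0.1 × 4 = 7.1 + 1.45 + 62.25 + 0.4 = 71.2

Route A (25.3 hours)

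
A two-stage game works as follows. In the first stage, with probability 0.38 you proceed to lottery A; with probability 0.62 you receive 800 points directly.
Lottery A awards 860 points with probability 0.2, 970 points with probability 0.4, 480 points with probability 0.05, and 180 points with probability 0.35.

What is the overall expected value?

EV(A) = 0.2 × 860 + 0.4 × 970 + 0.05 × 480 + 0.35 × 180 = 172 + 388 + 24 + 63 = 647
Branch B: 800 (certain)
Overall = 0.38 × 647 + 0.62 × 800 = 245.86 + 496 = 741.86

741.86 points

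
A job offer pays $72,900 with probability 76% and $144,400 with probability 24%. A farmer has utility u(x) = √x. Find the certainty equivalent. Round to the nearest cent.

$87,852.96

E[u] = 0.76·√72900 + 0.24·√144400 = 0.76·270 + 0.24·380 = 296.4
CE = (296.4)² = 87852.96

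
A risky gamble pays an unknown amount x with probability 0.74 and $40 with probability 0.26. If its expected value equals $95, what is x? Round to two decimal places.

x = $114.32

0.74·x + 0.26·40 = 95
0.74·x = 95 − 10.4 = 84.6
x = 84.6 / 0.74 = 114.3243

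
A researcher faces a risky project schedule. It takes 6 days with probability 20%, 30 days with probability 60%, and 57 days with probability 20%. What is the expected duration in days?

30.6 days

EV = 0.2 × 6 + 0.6 × 30 + 0.2 × 57 = 1.2 + 18 + 11.4 = 30.6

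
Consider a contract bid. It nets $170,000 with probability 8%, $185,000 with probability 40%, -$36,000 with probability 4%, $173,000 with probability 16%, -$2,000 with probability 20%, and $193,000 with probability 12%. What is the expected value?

EV = 0.08 × 170000 + 0.4 × 185000 + 0.04 × (-36000) + 0.16 × 173000 + 0.2 × (-2000) + 0.12 × 193000 = 13600 + 74000 − 1440 + 27680 − 400 + 23160 = 136600

$136,600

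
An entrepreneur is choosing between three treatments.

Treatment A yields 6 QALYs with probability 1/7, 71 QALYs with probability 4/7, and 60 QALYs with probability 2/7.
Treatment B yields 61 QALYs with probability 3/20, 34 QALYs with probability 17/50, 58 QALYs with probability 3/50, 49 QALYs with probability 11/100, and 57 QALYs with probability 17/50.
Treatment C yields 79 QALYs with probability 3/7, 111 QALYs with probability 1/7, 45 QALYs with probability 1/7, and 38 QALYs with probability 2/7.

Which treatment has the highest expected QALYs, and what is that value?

Treatment A = 1/7 × 6 + 4/7 × 71 + 2/7 × 60 = 0.8571 + 40.5714 + 17.1429 = 58.5714
Treatment B = 3/20 × 61 + 17/50 × 34 + 3/50 × 58 + 11/100 × 49 + 17/50 × 57 = 9.15 + 11.56 + 3.48 + 5.39 + 19.38 = 48.96
Treatment C = 3/7 × 79 + 1/7 × 111 + 1/7 × 45 + 2/7 × 38 = 33.8571 + 15.8571 + 6.4286 + 10.8571 = 67

Treatment C (67 QALYs)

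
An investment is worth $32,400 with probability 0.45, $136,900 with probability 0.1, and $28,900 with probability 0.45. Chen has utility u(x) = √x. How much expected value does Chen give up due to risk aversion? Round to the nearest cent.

E[u] = 0.45·√32400 + 0.1·√136900 + 0.45·√28900 = 0.45·180 + 0.1·370 + 0.45·170 = 194.5
CE = (194.5)² = 37830.25
Risk premium = EV − CE = 41275 − 37830.25 = 3444.75

$3,444.75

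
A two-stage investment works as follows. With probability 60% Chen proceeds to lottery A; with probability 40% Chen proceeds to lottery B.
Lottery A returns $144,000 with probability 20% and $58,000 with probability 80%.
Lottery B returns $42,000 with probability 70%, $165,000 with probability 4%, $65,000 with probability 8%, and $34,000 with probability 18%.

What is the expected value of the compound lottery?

$64,048

EV(A) = 0.2 × 144000 + 0.8 × 58000 = 28800 + 46400 = 75200
EV(B) = 0.7 × 42000 + 0.04 × 165000 + 0.08 × 65000 + 0.18 × 34000 = 29400 + 6600 + 5200 + 6120 = 47320
Overall = 0.6 × 75200 + 0.4 × 47320 = 45120 + 18928 = 64048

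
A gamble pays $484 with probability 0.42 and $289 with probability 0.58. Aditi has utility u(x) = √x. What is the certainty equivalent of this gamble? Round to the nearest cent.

E[u] = 0.42·√484 + 0.58·√289 = 0.42·22 + 0.58·17 = 19.1
CE = (19.1)² = 364.81

$364.81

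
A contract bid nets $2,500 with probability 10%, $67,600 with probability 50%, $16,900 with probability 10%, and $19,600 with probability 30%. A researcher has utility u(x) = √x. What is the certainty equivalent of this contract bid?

$36,100

E[u] = 0.1·√2500 + 0.5·√67600 + 0.1·√16900 + 0.3·√19600 = 0.1·50 + 0.5·260 + 0.1·130 + 0.3·140 = 190
CE = (190)² = 36100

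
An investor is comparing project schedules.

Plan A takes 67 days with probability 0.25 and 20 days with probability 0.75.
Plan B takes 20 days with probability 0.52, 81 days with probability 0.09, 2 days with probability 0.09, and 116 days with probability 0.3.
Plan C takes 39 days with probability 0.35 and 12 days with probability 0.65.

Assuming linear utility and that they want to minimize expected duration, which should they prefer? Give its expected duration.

Plan C (21.45 days)

Plan A = 0.25 × 67 + 0.75 × 20 = 16.75 + 15 = 31.75
Plan B = 0.52 × 20 + 0.09 × 81 + 0.09 × 2 + 0.3 × 116 = 10.4 + 7.29 + 0.18 + 34.8 = 52.67
Plan C = 0.35 × 39 + 0.65 × 12 = 13.65 + 7.8 = 21.45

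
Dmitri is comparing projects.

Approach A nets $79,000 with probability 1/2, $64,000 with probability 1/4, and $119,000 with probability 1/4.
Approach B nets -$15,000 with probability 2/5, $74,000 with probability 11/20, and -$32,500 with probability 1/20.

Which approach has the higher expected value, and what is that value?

Approach A = 1/2 × 79000 + 1/4 × 64000 + 1/4 × 119000 = 39500 + 16000 + 29750 = 85250
Approach B = 2/5 × (-15000) + 11/20 × 74000 + 1/20 × (-32500) = -6000 + 40700 − 1625 = 33075

Approach A ($85,250)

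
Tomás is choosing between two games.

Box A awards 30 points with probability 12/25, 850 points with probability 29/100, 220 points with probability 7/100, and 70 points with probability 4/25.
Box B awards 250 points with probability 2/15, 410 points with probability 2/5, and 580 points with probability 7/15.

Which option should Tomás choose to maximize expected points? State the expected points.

Box A = 12/25 × 30 + 29/100 × 850 + 7/100 × 220 + 4/25 × 70 = 14.4 + 246.5 + 15.4 + 11.2 = 287.5
Box B = 2/15 × 250 + 2/5 × 410 + 7/15 × 580 = 33.3333 + 164 + 270.6667 = 468

Box B (468 points)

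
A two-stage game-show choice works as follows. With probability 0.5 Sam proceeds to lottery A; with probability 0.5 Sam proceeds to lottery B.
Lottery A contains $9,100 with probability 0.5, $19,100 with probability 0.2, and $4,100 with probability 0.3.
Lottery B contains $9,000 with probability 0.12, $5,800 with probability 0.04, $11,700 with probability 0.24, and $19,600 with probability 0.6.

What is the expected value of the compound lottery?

EV(A) = 0.5 × 9100 + 0.2 × 19100 + 0.3 × 4100 = 4550 + 3820 + 1230 = 9600
EV(B) = 0.12 × 9000 + 0.04 × 5800 + 0.24 × 11700 + 0.6 × 19600 = 1080 + 232 + 2808 + 11760 = 15880
Overall = 0.5 × 9600 + 0.5 × 15880 = 4800 + 7940 = 12740

$12,740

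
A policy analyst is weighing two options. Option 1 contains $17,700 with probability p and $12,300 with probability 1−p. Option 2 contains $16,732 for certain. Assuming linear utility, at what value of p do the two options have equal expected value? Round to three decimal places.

p = 0.821

p·17700 + (1−p)·12300 = 16732
5400p + 12300 = 16732
p = (16732 − 12300) / 5400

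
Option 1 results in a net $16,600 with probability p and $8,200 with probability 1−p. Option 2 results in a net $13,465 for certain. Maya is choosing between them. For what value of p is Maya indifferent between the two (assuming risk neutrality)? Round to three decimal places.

p·16600 + (1−p)·8200 = 13465
8400p + 8200 = 13465
p = (13465 − 8200) / 8400

p = 0.627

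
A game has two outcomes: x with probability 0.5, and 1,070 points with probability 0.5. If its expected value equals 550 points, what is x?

0.5·x + 0.5·1070 = 550
0.5·x = 550 − 535 = 15
x = 15 / 0.5 = 30

x = 30 points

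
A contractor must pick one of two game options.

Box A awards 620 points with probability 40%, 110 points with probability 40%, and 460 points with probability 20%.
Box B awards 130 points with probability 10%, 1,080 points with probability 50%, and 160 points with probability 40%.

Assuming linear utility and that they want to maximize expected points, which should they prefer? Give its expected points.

Box A = 0.4 × 620 + 0.4 × 110 + 0.2 × 460 = 248 + 44 + 92 = 384
Box B = 0.1 × 130 + 0.5 × 1080 + 0.4 × 160 = 13 + 540 + 64 = 617

Box B (617 points)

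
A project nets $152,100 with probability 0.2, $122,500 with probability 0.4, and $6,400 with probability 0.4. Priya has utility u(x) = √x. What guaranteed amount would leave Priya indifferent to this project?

$62,500

E[u] = 0.2·√152100 + 0.4·√122500 + 0.4·√6400 = 0.2·390 + 0.4·350 + 0.4·80 = 250
CE = (250)² = 62500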